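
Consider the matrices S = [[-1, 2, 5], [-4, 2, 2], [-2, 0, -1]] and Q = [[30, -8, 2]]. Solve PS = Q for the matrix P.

S is on the right of P, so right-multiply by S⁻¹: P = QS⁻¹.
det S = 6; the adjugate gives S⁻¹ = [[-1/3, 1/3, -1], [-4/3, 11/6, -3], [2/3, -2/3, 1]].
P = QS⁻¹ = [[30, -8, 2]] · [[-1/3, 1/3, -1], [-4/3, 11/6, -3], [2/3, -2/3, 1]] = [[2, -6, -4]].

P = [[2, -6, -4]]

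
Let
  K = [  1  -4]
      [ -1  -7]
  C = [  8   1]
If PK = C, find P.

Since K sits to the right of P, P = CK⁻¹.
det K = -11; the adjugate gives K⁻¹ = [[7/11, -4/11], [-1/11, -1/11]].
P = CK⁻¹ = [[8, 1]] · [[7/11, -4/11], [-1/11, -1/11]] = [[5, -3]].

P = [[5, -3]]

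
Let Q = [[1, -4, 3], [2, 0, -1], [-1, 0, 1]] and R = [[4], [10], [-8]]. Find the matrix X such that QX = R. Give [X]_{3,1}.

Since Q multiplies X on the left, X = Q⁻¹R.
det Q = 4; the adjugate gives Q⁻¹ = [[0, 1, 1], [-1/4, 1, 7/4], [0, 1, 2]].
X = Q⁻¹R = [[0, 1, 1], [-1/4, 1, 7/4], [0, 1, 2]] · [[4], [10], [-8]] = [[2], [-5], [-6]].

-6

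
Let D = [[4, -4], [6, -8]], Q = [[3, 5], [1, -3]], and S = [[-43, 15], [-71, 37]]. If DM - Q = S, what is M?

M = [[-5, 3], [5, -2]]

DM = S + Q = [[-40, 20], [-70, 34]].
Since D multiplies M on the left, M = D⁻¹(S + Q).
det D = -8; the adjugate gives D⁻¹ = [[1, -1/2], [3/4, -1/2]].
M = D⁻¹(S + Q) = [[-5, 3], [5, -2]].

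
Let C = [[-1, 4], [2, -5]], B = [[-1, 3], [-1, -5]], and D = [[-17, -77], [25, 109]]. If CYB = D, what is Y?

Left-multiply by C⁻¹ and right-multiply by B⁻¹: Y = C⁻¹DB⁻¹.
det C = -3; the adjugate gives C⁻¹ = [[5/3, 4/3], [2/3, 1/3]].
det B = 8; the adjugate gives B⁻¹ = [[-5/8, -3/8], [1/8, -1/8]].
C⁻¹D = [[5, 17], [-3, -15]].
Y = (C⁻¹D)B⁻¹ = [[-1, -4], [0, 3]].

Y = [[-1, -4], [0, 3]]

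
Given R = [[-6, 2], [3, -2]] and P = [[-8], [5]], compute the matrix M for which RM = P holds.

M = [[1], [-1]]

R is on the left of M, so left-multiply by R⁻¹: M = R⁻¹P.
det R = 6; the adjugate gives R⁻¹ = [[-1/3, -1/3], [-1/2, -1]].
M = R⁻¹P = [[-1/3, -1/3], [-1/2, -1]] · [[-8], [5]] = [[1], [-1]].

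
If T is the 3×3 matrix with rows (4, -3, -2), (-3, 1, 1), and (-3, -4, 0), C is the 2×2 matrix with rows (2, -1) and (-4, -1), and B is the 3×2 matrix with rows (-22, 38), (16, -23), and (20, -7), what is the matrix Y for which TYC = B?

Y = [[-4, -1], [1, 1], [5, 1]]

Y = T⁻¹BC⁻¹ (apply T⁻¹ on the left and C⁻¹ on the right).
det T = -5; the adjugate gives T⁻¹ = [[-4/5, -8/5, 1/5], [3/5, 6/5, -2/5], [-3, -5, 1]].
det C = -6; the adjugate gives C⁻¹ = [[1/6, -1/6], [-2/3, -1/3]].
T⁻¹B = [[-4, 5], [-2, -2], [6, -6]].
Y = (T⁻¹B)C⁻¹ = [[-4, -1], [1, 1], [5, 1]].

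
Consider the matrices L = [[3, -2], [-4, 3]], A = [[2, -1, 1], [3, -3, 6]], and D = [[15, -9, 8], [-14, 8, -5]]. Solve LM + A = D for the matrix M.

LM = D − A = [[13, -8, 7], [-17, 11, -11]].
Since L multiplies M on the left, M = L⁻¹(D − A).
det L = 1, so L⁻¹ = [[3, 2], [4, 3]].
M = L⁻¹(D − A) = [[5, -2, -1], [1, 1, -5]].

M = [[5, -2, -1], [1, 1, -5]]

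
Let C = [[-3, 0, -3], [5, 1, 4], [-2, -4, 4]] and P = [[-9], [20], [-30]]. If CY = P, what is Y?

Since C multiplies Y on the left, Y = C⁻¹P.
det C = -6; the adjugate gives C⁻¹ = [[-10/3, -2, -1/2], [14/3, 3, 1/2], [3, 2, 1/2]].
Y = C⁻¹P = [[-10/3, -2, -1/2], [14/3, 3, 1/2], [3, 2, 1/2]] · [[-9], [20], [-30]] = [[5], [3], [-2]].

Y = [[5], [3], [-2]]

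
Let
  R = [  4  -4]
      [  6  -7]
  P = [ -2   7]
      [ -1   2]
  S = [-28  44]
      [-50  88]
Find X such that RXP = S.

X = [[-3, 5], [-2, -4]]

Isolating X: multiply by R⁻¹ from the left and P⁻¹ from the right, so X = R⁻¹SP⁻¹.
R has determinant -4; R⁻¹ = [[7/4, -1], [3/2, -1]].
det P = 3; the adjugate gives P⁻¹ = [[2/3, -7/3], [1/3, -2/3]].
R⁻¹S = [[1, -11], [8, -22]].
X = (R⁻¹S)P⁻¹ = [[-3, 5], [-2, -4]].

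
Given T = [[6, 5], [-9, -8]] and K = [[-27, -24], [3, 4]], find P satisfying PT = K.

Right-multiplying both sides by T⁻¹ gives P = KT⁻¹.
det T = -3, so T⁻¹ = [[8/3, 5/3], [-3, -2]].
P = KT⁻¹ = [[-27, -24], [3, 4]] · [[8/3, 5/3], [-3, -2]] = [[0, 3], [-4, -3]].

P = [[0, 3], [-4, -3]]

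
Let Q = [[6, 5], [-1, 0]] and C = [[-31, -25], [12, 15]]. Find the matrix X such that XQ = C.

Q is on the right of X, so right-multiply by Q⁻¹: X = CQ⁻¹.
det Q = 5; the adjugate gives Q⁻¹ = [[0, -1], [1/5, 6/5]].
X = CQ⁻¹ = [[-31, -25], [12, 15]] · [[0, -1], [1/5, 6/5]] = [[-5, 1], [3, 6]].

X = [[-5, 1], [3, 6]]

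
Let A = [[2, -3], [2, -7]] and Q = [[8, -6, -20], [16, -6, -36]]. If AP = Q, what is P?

Left-multiplying both sides by A⁻¹ gives P = A⁻¹Q.
A has determinant -8; A⁻¹ = [[7/8, -3/8], [1/4, -1/4]].
P = A⁻¹Q = [[7/8, -3/8], [1/4, -1/4]] · [[8, -6, -20], [16, -6, -36]] = [[1, -3, -4], [-2, 0, 4]].

P = [[1, -3, -4], [-2, 0, 4]]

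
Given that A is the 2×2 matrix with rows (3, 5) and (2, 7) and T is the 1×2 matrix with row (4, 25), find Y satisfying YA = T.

Right-multiplying both sides by A⁻¹ gives Y = TA⁻¹.
det A = 11; the adjugate gives A⁻¹ = [[7/11, -5/11], [-2/11, 3/11]].
Y = TA⁻¹ = [[4, 25]] · [[7/11, -5/11], [-2/11, 3/11]] = [[-2, 5]].

Y = [[-2, 5]]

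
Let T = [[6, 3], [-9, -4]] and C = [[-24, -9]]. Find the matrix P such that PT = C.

P = [[5, 6]]

Since T sits to the right of P, P = CT⁻¹.
det T = 3; the adjugate gives T⁻¹ = [[-4/3, -1], [3, 2]].
P = CT⁻¹ = [[-24, -9]] · [[-4/3, -1], [3, 2]] = [[5, 6]].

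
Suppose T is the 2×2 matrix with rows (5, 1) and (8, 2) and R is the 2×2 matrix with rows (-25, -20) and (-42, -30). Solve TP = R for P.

P = [[-4, -5], [-5, 5]]

Left-multiplying both sides by T⁻¹ gives P = T⁻¹R.
det T = 2, so T⁻¹ = [[1, -1/2], [-4, 5/2]].
P = T⁻¹R = [[1, -1/2], [-4, 5/2]] · [[-25, -20], [-42, -30]] = [[-4, -5], [-5, 5]].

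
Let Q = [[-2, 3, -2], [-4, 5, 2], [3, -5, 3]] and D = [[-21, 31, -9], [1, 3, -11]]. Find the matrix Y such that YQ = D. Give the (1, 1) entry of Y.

2

Right-multiplying both sides by Q⁻¹ gives Y = DQ⁻¹.
det Q = -6, so Q⁻¹ = [[-25/6, -1/6, -8/3], [-3, 0, -2], [-5/6, 1/6, -1/3]].
Y = DQ⁻¹ = [[-21, 31, -9], [1, 3, -11]] · [[-25/6, -1/6, -8/3], [-3, 0, -2], [-5/6, 1/6, -1/3]] = [[2, 2, -3], [-4, -2, -5]].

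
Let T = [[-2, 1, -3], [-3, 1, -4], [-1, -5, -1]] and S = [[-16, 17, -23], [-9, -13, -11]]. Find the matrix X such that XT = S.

X = [[3, 4, -2], [0, 2, 3]]

T is on the right of X, so right-multiply by T⁻¹: X = ST⁻¹.
det T = -5, so T⁻¹ = [[21/5, -16/5, 1/5], [-1/5, 1/5, -1/5], [-16/5, 11/5, -1/5]].
X = ST⁻¹ = [[-16, 17, -23], [-9, -13, -11]] · [[21/5, -16/5, 1/5], [-1/5, 1/5, -1/5], [-16/5, 11/5, -1/5]] = [[3, 4, -2], [0, 2, 3]].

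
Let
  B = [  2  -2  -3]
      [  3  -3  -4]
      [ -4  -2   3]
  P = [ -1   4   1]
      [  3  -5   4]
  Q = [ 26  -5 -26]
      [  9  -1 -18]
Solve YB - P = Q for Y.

Y = [[3, 1, -4], [1, 2, -1]]

YB = Q + P = [[25, -1, -25], [12, -6, -14]].
B is on the right of Y, so right-multiply by B⁻¹: Y = (Q + P)B⁻¹.
det B = 6; the adjugate gives B⁻¹ = [[-17/6, 2, -1/6], [7/6, -1, -1/6], [-3, 2, 0]].
Y = (Q + P)B⁻¹ = [[3, 1, -4], [1, 2, -1]].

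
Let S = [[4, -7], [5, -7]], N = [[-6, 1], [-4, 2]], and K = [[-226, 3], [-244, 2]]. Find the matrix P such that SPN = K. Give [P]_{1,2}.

-3

Left-multiply by S⁻¹ and right-multiply by N⁻¹: P = S⁻¹KN⁻¹.
S has determinant 7; S⁻¹ = [[-1, 1], [-5/7, 4/7]].
det N = -8, so N⁻¹ = [[-1/4, 1/8], [-1/2, 3/4]].
S⁻¹K = [[-18, -1], [22, -1]].
P = (S⁻¹K)N⁻¹ = [[5, -3], [-5, 2]].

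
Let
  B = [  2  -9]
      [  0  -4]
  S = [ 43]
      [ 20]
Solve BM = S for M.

B is on the left of M, so left-multiply by B⁻¹: M = B⁻¹S.
det B = -8; the adjugate gives B⁻¹ = [[1/2, -9/8], [0, -1/4]].
M = B⁻¹S = [[1/2, -9/8], [0, -1/4]] · [[43], [20]] = [[-1], [-5]].

M = [[-1], [-5]]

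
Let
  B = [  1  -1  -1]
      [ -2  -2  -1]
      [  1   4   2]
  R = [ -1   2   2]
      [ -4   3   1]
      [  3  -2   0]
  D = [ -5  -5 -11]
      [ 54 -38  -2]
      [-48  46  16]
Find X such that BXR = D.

X = [[-3, 2, -5], [4, -5, -5], [0, 4, 0]]

X = B⁻¹DR⁻¹ (apply B⁻¹ on the left and R⁻¹ on the right).
det B = 3, so B⁻¹ = [[0, -2/3, -1/3], [1, 1, 1], [-2, -5/3, -4/3]].
R has determinant 2; R⁻¹ = [[1, -2, -2], [3/2, -3, -7/2], [-1/2, 2, 5/2]].
B⁻¹D = [[-20, 10, -4], [1, 3, 3], [-16, 12, 4]].
X = (B⁻¹D)R⁻¹ = [[-3, 2, -5], [4, -5, -5], [0, 4, 0]].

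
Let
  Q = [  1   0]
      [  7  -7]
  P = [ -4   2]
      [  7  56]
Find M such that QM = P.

Q is on the left of M, so left-multiply by Q⁻¹: M = Q⁻¹P.
det Q = -7; the adjugate gives Q⁻¹ = [[1, 0], [1, -1/7]].
M = Q⁻¹P = [[1, 0], [1, -1/7]] · [[-4, 2], [7, 56]] = [[-4, 2], [-5, -6]].

M = [[-4, 2], [-5, -6]]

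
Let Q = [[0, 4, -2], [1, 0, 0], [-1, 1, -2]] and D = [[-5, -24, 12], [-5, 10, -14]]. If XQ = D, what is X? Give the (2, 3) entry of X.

6

Q is on the right of X, so right-multiply by Q⁻¹: X = DQ⁻¹.
det Q = 6, so Q⁻¹ = [[0, 1, 0], [1/3, -1/3, -1/3], [1/6, -2/3, -2/3]].
X = DQ⁻¹ = [[-5, -24, 12], [-5, 10, -14]] · [[0, 1, 0], [1/3, -1/3, -1/3], [1/6, -2/3, -2/3]] = [[-6, -5, 0], [1, 1, 6]].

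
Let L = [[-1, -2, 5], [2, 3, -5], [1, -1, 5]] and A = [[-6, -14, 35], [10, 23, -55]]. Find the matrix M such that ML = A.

M = [[5, -1, 1], [-6, 3, -2]]

L is on the right of M, so right-multiply by L⁻¹: M = AL⁻¹.
L has determinant -5; L⁻¹ = [[-2, -1, 1], [3, 2, -1], [1, 3/5, -1/5]].
M = AL⁻¹ = [[-6, -14, 35], [10, 23, -55]] · [[-2, -1, 1], [3, 2, -1], [1, 3/5, -1/5]] = [[5, -1, 1], [-6, 3, -2]].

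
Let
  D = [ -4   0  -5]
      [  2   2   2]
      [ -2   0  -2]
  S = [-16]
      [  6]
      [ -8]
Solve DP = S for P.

D is on the left of P, so left-multiply by D⁻¹: P = D⁻¹S.
det D = -4, so D⁻¹ = [[1, 0, -5/2], [0, 1/2, 1/2], [-1, 0, 2]].
P = D⁻¹S = [[1, 0, -5/2], [0, 1/2, 1/2], [-1, 0, 2]] · [[-16], [6], [-8]] = [[4], [-1], [0]].

P = [[4], [-1], [0]]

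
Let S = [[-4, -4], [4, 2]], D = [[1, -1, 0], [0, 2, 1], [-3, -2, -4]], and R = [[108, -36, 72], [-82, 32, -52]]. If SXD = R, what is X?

X = [[-5, 4, 3], [-4, 2, 3]]

X = S⁻¹RD⁻¹ (apply S⁻¹ on the left and D⁻¹ on the right).
det S = 8, so S⁻¹ = [[1/4, 1/2], [-1/2, -1/2]].
D has determinant -3; D⁻¹ = [[2, 4/3, 1/3], [1, 4/3, 1/3], [-2, -5/3, -2/3]].
S⁻¹R = [[-14, 7, -8], [-13, 2, -10]].
X = (S⁻¹R)D⁻¹ = [[-5, 4, 3], [-4, 2, 3]].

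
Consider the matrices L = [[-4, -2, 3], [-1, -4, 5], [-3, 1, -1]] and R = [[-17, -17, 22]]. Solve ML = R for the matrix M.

M = [[-1, 6, 5]]

Right-multiplying both sides by L⁻¹ gives M = RL⁻¹.
det L = -3, so L⁻¹ = [[1/3, -1/3, -2/3], [16/3, -13/3, -17/3], [13/3, -10/3, -14/3]].
M = RL⁻¹ = [[-17, -17, 22]] · [[1/3, -1/3, -2/3], [16/3, -13/3, -17/3], [13/3, -10/3, -14/3]] = [[-1, 6, 5]].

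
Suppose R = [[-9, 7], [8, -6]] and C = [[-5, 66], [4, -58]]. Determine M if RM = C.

M = [[-1, -5], [-2, 3]]

R is on the left of M, so left-multiply by R⁻¹: M = R⁻¹C.
det R = -2; the adjugate gives R⁻¹ = [[3, 7/2], [4, 9/2]].
M = R⁻¹C = [[3, 7/2], [4, 9/2]] · [[-5, 66], [4, -58]] = [[-1, -5], [-2, 3]].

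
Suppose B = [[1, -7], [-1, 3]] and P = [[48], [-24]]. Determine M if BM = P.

M = [[6], [-6]]

Left-multiplying both sides by B⁻¹ gives M = B⁻¹P.
det B = -4; the adjugate gives B⁻¹ = [[-3/4, -7/4], [-1/4, -1/4]].
M = B⁻¹P = [[-3/4, -7/4], [-1/4, -1/4]] · [[48], [-24]] = [[6], [-6]].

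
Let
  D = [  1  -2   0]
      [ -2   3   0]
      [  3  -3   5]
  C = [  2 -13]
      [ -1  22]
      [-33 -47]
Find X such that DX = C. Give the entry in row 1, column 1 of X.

Since D multiplies X on the left, X = D⁻¹C.
det D = -5; the adjugate gives D⁻¹ = [[-3, -2, 0], [-2, -1, 0], [3/5, 3/5, 1/5]].
X = D⁻¹C = [[-3, -2, 0], [-2, -1, 0], [3/5, 3/5, 1/5]] · [[2, -13], [-1, 22], [-33, -47]] = [[-4, -5], [-3, 4], [-6, -4]].

-4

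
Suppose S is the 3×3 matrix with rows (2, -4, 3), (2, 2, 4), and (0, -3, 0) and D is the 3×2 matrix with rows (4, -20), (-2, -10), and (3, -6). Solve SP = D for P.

P = [[0, -3], [-1, 2], [0, -2]]

S is on the left of P, so left-multiply by S⁻¹: P = S⁻¹D.
det S = 6; the adjugate gives S⁻¹ = [[2, -3/2, -11/3], [0, 0, -1/3], [-1, 1, 2]].
P = S⁻¹D = [[2, -3/2, -11/3], [0, 0, -1/3], [-1, 1, 2]] · [[4, -20], [-2, -10], [3, -6]] = [[0, -3], [-1, 2], [0, -2]].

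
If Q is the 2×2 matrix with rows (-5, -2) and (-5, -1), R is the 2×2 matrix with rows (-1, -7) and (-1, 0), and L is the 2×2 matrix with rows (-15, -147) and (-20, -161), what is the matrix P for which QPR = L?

P = [[-5, 0], [2, 3]]

Isolating P: multiply by Q⁻¹ from the left and R⁻¹ from the right, so P = Q⁻¹LR⁻¹.
det Q = -5, so Q⁻¹ = [[1/5, -2/5], [-1, 1]].
det R = -7; the adjugate gives R⁻¹ = [[0, -1], [-1/7, 1/7]].
Q⁻¹L = [[5, 35], [-5, -14]].
P = (Q⁻¹L)R⁻¹ = [[-5, 0], [2, 3]].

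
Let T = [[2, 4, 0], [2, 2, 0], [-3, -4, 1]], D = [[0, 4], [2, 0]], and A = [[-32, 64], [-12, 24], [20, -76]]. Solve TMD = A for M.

M = [[-2, 2], [5, -5], [-5, -4]]

M = T⁻¹AD⁻¹ (apply T⁻¹ on the left and D⁻¹ on the right).
det T = -4, so T⁻¹ = [[-1/2, 1, 0], [1/2, -1/2, 0], [1/2, 1, 1]].
det D = -8; the adjugate gives D⁻¹ = [[0, 1/2], [1/4, 0]].
T⁻¹A = [[4, -8], [-10, 20], [-8, -20]].
M = (T⁻¹A)D⁻¹ = [[-2, 2], [5, -5], [-5, -4]].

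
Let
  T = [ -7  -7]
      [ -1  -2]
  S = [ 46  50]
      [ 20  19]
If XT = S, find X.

Right-multiplying both sides by T⁻¹ gives X = ST⁻¹.
det T = 7; the adjugate gives T⁻¹ = [[-2/7, 1], [1/7, -1]].
X = ST⁻¹ = [[46, 50], [20, 19]] · [[-2/7, 1], [1/7, -1]] = [[-6, -4], [-3, 1]].

X = [[-6, -4], [-3, 1]]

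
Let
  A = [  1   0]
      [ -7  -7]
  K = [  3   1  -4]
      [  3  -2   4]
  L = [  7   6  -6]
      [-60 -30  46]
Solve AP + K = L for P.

AP = L − K = [[4, 5, -2], [-63, -28, 42]].
A is on the left of P, so left-multiply by A⁻¹: P = A⁻¹(L − K).
det A = -7; the adjugate gives A⁻¹ = [[1, 0], [-1, -1/7]].
P = A⁻¹(L − K) = [[4, 5, -2], [5, -1, -4]].

P = [[4, 5, -2], [5, -1, -4]]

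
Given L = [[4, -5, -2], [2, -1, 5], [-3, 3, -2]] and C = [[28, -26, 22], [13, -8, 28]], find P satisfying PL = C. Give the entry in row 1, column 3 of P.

L is on the right of P, so right-multiply by L⁻¹: P = CL⁻¹.
det L = -3, so L⁻¹ = [[13/3, 16/3, 9], [11/3, 14/3, 8], [-1, -1, -2]].
P = CL⁻¹ = [[28, -26, 22], [13, -8, 28]] · [[13/3, 16/3, 9], [11/3, 14/3, 8], [-1, -1, -2]] = [[4, 6, 0], [-1, 4, -3]].

0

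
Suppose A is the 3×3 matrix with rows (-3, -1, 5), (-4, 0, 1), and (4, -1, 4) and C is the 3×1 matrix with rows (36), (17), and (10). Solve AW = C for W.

W = [[-3], [-2], [5]]

Left-multiplying both sides by A⁻¹ gives W = A⁻¹C.
A has determinant -3; A⁻¹ = [[-1/3, 1/3, 1/3], [-20/3, 32/3, 17/3], [-4/3, 7/3, 4/3]].
W = A⁻¹C = [[-1/3, 1/3, 1/3], [-20/3, 32/3, 17/3], [-4/3, 7/3, 4/3]] · [[36], [17], [10]] = [[-3], [-2], [5]].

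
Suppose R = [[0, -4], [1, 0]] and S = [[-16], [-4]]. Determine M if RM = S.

M = [[-4], [4]]

Left-multiplying both sides by R⁻¹ gives M = R⁻¹S.
R has determinant 4; R⁻¹ = [[0, 1], [-1/4, 0]].
M = R⁻¹S = [[0, 1], [-1/4, 0]] · [[-16], [-4]] = [[-4], [4]].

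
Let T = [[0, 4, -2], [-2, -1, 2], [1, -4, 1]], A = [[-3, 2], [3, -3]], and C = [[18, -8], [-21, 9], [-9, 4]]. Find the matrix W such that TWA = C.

W = [[-4, -2], [-2, -1], [1, 0]]

Left-multiply by T⁻¹ and right-multiply by A⁻¹: W = T⁻¹CA⁻¹.
T has determinant -2; T⁻¹ = [[-7/2, -2, -3], [-2, -1, -2], [-9/2, -2, -4]].
A has determinant 3; A⁻¹ = [[-1, -2/3], [-1, -1]].
T⁻¹C = [[6, -2], [3, -1], [-3, 2]].
W = (T⁻¹C)A⁻¹ = [[-4, -2], [-2, -1], [1, 0]].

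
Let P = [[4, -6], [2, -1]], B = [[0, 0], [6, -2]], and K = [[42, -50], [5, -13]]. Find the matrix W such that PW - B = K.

PW = K + B = [[42, -50], [11, -15]].
P is on the left of W, so left-multiply by P⁻¹: W = P⁻¹(K + B).
det P = 8, so P⁻¹ = [[-1/8, 3/4], [-1/4, 1/2]].
W = P⁻¹(K + B) = [[3, -5], [-5, 5]].

W = [[3, -5], [-5, 5]]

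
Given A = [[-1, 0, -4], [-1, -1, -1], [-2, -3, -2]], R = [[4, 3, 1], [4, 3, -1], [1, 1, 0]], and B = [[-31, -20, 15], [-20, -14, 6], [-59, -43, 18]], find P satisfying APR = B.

P = [[2, -3, -5], [-1, 5, 3], [-1, 4, -2]]

Left-multiply by A⁻¹ and right-multiply by R⁻¹: P = A⁻¹BR⁻¹.
A has determinant -3; A⁻¹ = [[1/3, -4, 4/3], [0, 2, -1], [-1/3, 1, -1/3]].
det R = 2; the adjugate gives R⁻¹ = [[1/2, 1/2, -3], [-1/2, -1/2, 4], [1/2, -1/2, 0]].
A⁻¹B = [[-9, -8, 5], [19, 15, -6], [10, 7, -5]].
P = (A⁻¹B)R⁻¹ = [[2, -3, -5], [-1, 5, 3], [-1, 4, -2]].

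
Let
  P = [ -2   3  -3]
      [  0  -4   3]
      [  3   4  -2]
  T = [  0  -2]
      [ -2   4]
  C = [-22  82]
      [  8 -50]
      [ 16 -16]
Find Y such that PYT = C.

Isolating Y: multiply by P⁻¹ from the left and T⁻¹ from the right, so Y = P⁻¹CT⁻¹.
P has determinant -1; P⁻¹ = [[4, 6, 3], [-9, -13, -6], [-12, -17, -8]].
T has determinant -4; T⁻¹ = [[-1, -1/2], [-1/2, 0]].
P⁻¹C = [[8, -20], [-2, 8], [0, -6]].
Y = (P⁻¹C)T⁻¹ = [[2, -4], [-2, 1], [3, 0]].

Y = [[2, -4], [-2, 1], [3, 0]]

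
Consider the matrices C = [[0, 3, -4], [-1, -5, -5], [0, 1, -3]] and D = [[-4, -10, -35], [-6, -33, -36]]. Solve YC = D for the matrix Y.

Y = [[3, 4, 1], [-3, 6, 6]]

C is on the right of Y, so right-multiply by C⁻¹: Y = DC⁻¹.
det C = -5; the adjugate gives C⁻¹ = [[-4, -1, 7], [3/5, 0, -4/5], [1/5, 0, -3/5]].
Y = DC⁻¹ = [[-4, -10, -35], [-6, -33, -36]] · [[-4, -1, 7], [3/5, 0, -4/5], [1/5, 0, -3/5]] = [[3, 4, 1], [-3, 6, 6]].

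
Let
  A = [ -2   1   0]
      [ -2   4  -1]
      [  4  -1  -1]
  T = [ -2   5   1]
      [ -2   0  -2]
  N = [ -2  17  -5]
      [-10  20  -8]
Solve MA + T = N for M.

MA = N − T = [[0, 12, -6], [-8, 20, -6]].
Since A sits to the right of M, M = (N − T)A⁻¹.
A has determinant 4; A⁻¹ = [[-5/4, 1/4, -1/4], [-3/2, 1/2, -1/2], [-7/2, 1/2, -3/2]].
M = (N − T)A⁻¹ = [[3, 3, 3], [1, 5, 1]].

M = [[3, 3, 3], [1, 5, 1]]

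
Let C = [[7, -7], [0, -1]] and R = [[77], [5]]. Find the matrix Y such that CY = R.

Y = [[6], [-5]]

C is on the left of Y, so left-multiply by C⁻¹: Y = C⁻¹R.
det C = -7; the adjugate gives C⁻¹ = [[1/7, -1], [0, -1]].
Y = C⁻¹R = [[1/7, -1], [0, -1]] · [[77], [5]] = [[6], [-5]].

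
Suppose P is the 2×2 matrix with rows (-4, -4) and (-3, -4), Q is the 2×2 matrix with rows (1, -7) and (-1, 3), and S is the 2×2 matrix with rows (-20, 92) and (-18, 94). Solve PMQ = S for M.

M = [[-2, -4], [4, 1]]

M = P⁻¹SQ⁻¹ (apply P⁻¹ on the left and Q⁻¹ on the right).
P has determinant 4; P⁻¹ = [[-1, 1], [3/4, -1]].
det Q = -4, so Q⁻¹ = [[-3/4, -7/4], [-1/4, -1/4]].
P⁻¹S = [[2, 2], [3, -25]].
M = (P⁻¹S)Q⁻¹ = [[-2, -4], [4, 1]].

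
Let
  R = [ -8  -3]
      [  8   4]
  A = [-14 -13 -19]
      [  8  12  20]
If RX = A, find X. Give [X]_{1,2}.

Since R multiplies X on the left, X = R⁻¹A.
det R = -8, so R⁻¹ = [[-1/2, -3/8], [1, 1]].
X = R⁻¹A = [[-1/2, -3/8], [1, 1]] · [[-14, -13, -19], [8, 12, 20]] = [[4, 2, 2], [-6, -1, 1]].

2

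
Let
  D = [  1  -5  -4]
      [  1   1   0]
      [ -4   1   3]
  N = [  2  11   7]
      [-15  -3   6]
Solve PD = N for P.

P = [[-4, -6, -3], [3, 6, 6]]

Since D sits to the right of P, P = ND⁻¹.
D has determinant -2; D⁻¹ = [[-3/2, -11/2, -2], [3/2, 13/2, 2], [-5/2, -19/2, -3]].
P = ND⁻¹ = [[2, 11, 7], [-15, -3, 6]] · [[-3/2, -11/2, -2], [3/2, 13/2, 2], [-5/2, -19/2, -3]] = [[-4, -6, -3], [3, 6, 6]].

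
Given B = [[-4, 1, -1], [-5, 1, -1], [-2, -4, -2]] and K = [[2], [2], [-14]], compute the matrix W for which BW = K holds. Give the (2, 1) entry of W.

Since B multiplies W on the left, W = B⁻¹K.
det B = -6; the adjugate gives B⁻¹ = [[1, -1, 0], [4/3, -1, -1/6], [-11/3, 3, -1/6]].
W = B⁻¹K = [[1, -1, 0], [4/3, -1, -1/6], [-11/3, 3, -1/6]] · [[2], [2], [-14]] = [[0], [3], [1]].

3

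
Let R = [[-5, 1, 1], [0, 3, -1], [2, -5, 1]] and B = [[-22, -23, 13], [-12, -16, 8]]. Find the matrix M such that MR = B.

Since R sits to the right of M, M = BR⁻¹.
det R = 2; the adjugate gives R⁻¹ = [[-1, -3, -2], [-1, -7/2, -5/2], [-3, -23/2, -15/2]].
M = BR⁻¹ = [[-22, -23, 13], [-12, -16, 8]] · [[-1, -3, -2], [-1, -7/2, -5/2], [-3, -23/2, -15/2]] = [[6, -3, 4], [4, 0, 4]].

M = [[6, -3, 4], [4, 0, 4]]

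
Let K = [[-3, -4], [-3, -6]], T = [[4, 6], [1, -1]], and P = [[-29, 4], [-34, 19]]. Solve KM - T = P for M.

M = [[3, 2], [4, -4]]

KM = P + T = [[-25, 10], [-33, 18]].
Since K multiplies M on the left, M = K⁻¹(P + T).
det K = 6, so K⁻¹ = [[-1, 2/3], [1/2, -1/2]].
M = K⁻¹(P + T) = [[3, 2], [4, -4]].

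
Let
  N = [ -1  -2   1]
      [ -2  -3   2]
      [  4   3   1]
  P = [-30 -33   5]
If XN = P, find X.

N is on the right of X, so right-multiply by N⁻¹: X = PN⁻¹.
det N = -5; the adjugate gives N⁻¹ = [[9/5, -1, 1/5], [-2, 1, 0], [-6/5, 1, 1/5]].
X = PN⁻¹ = [[-30, -33, 5]] · [[9/5, -1, 1/5], [-2, 1, 0], [-6/5, 1, 1/5]] = [[6, 2, -5]].

X = [[6, 2, -5]]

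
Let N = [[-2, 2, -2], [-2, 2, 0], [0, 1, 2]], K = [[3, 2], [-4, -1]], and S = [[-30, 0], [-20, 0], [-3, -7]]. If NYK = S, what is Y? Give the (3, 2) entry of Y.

-2

Left-multiply by N⁻¹ and right-multiply by K⁻¹: Y = N⁻¹SK⁻¹.
det N = 4; the adjugate gives N⁻¹ = [[1, -3/2, 1], [1, -1, 1], [-1/2, 1/2, 0]].
K has determinant 5; K⁻¹ = [[-1/5, -2/5], [4/5, 3/5]].
N⁻¹S = [[-3, -7], [-13, -7], [5, 0]].
Y = (N⁻¹S)K⁻¹ = [[-5, -3], [-3, 1], [-1, -2]].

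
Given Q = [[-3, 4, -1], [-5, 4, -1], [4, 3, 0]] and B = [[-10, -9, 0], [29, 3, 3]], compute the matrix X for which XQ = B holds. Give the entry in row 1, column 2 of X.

-1

Q is on the right of X, so right-multiply by Q⁻¹: X = BQ⁻¹.
Q has determinant 6; Q⁻¹ = [[1/2, -1/2, 0], [-2/3, 2/3, 1/3], [-31/6, 25/6, 4/3]].
X = BQ⁻¹ = [[-10, -9, 0], [29, 3, 3]] · [[1/2, -1/2, 0], [-2/3, 2/3, 1/3], [-31/6, 25/6, 4/3]] = [[1, -1, -3], [-3, 0, 5]].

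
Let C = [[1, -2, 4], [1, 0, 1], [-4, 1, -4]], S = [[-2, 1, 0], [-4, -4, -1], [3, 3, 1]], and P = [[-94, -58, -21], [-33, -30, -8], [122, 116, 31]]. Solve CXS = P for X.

X = [[-4, 5, 2], [2, 3, 2], [5, 2, -3]]

Left-multiply by C⁻¹ and right-multiply by S⁻¹: X = C⁻¹PS⁻¹.
C has determinant 3; C⁻¹ = [[-1/3, -4/3, -2/3], [0, 4, 1], [1/3, 7/3, 2/3]].
det S = 3; the adjugate gives S⁻¹ = [[-1/3, -1/3, -1/3], [1/3, -2/3, -2/3], [0, 3, 4]].
C⁻¹P = [[-6, -18, -3], [-10, -4, -1], [-27, -12, -5]].
X = (C⁻¹P)S⁻¹ = [[-4, 5, 2], [2, 3, 2], [5, 2, -3]].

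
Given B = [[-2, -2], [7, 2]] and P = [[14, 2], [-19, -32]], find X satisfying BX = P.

X = [[-1, -6], [-6, 5]]

Since B multiplies X on the left, X = B⁻¹P.
B has determinant 10; B⁻¹ = [[1/5, 1/5], [-7/10, -1/5]].
X = B⁻¹P = [[1/5, 1/5], [-7/10, -1/5]] · [[14, 2], [-19, -32]] = [[-1, -6], [-6, 5]].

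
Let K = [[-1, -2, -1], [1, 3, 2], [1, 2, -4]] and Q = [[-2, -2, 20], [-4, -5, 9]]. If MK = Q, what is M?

M = [[0, 2, -4], [5, 3, -2]]

Right-multiplying both sides by K⁻¹ gives M = QK⁻¹.
det K = 5, so K⁻¹ = [[-16/5, -2, -1/5], [6/5, 1, 1/5], [-1/5, 0, -1/5]].
M = QK⁻¹ = [[-2, -2, 20], [-4, -5, 9]] · [[-16/5, -2, -1/5], [6/5, 1, 1/5], [-1/5, 0, -1/5]] = [[0, 2, -4], [5, 3, -2]].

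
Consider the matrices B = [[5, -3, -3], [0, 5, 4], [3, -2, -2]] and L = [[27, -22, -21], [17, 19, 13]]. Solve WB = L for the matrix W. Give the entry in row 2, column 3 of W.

Right-multiplying both sides by B⁻¹ gives W = LB⁻¹.
det B = -1, so B⁻¹ = [[2, 0, -3], [-12, 1, 20], [15, -1, -25]].
W = LB⁻¹ = [[27, -22, -21], [17, 19, 13]] · [[2, 0, -3], [-12, 1, 20], [15, -1, -25]] = [[3, -1, 4], [1, 6, 4]].

4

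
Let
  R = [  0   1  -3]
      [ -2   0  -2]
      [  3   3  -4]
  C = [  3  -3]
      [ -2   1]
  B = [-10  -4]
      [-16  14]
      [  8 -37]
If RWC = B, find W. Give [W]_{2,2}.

Left-multiply by R⁻¹ and right-multiply by C⁻¹: W = R⁻¹BC⁻¹.
det R = 4; the adjugate gives R⁻¹ = [[3/2, -5/4, -1/2], [-7/2, 9/4, 3/2], [-3/2, 3/4, 1/2]].
C has determinant -3; C⁻¹ = [[-1/3, -1], [-2/3, -1]].
R⁻¹B = [[1, -5], [11, -10], [7, -2]].
W = (R⁻¹B)C⁻¹ = [[3, 4], [3, -1], [-1, -5]].

-1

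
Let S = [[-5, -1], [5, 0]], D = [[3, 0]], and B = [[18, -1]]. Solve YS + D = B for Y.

YS = B − D = [[15, -1]].
S is on the right of Y, so right-multiply by S⁻¹: Y = (B − D)S⁻¹.
S has determinant 5; S⁻¹ = [[0, 1/5], [-1, -1]].
Y = (B − D)S⁻¹ = [[1, 4]].

Y = [[1, 4]]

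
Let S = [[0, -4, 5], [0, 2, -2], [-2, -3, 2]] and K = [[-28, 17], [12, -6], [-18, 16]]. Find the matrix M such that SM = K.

M = [[2, -6], [2, 2], [-4, 5]]

Left-multiplying both sides by S⁻¹ gives M = S⁻¹K.
S has determinant 4; S⁻¹ = [[-1/2, -7/4, -1/2], [1, 5/2, 0], [1, 2, 0]].
M = S⁻¹K = [[-1/2, -7/4, -1/2], [1, 5/2, 0], [1, 2, 0]] · [[-28, 17], [12, -6], [-18, 16]] = [[2, -6], [2, 2], [-4, 5]].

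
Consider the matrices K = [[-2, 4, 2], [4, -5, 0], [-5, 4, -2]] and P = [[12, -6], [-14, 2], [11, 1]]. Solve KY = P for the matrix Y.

K is on the left of Y, so left-multiply by K⁻¹: Y = K⁻¹P.
det K = -6; the adjugate gives K⁻¹ = [[-5/3, -8/3, -5/3], [-4/3, -7/3, -4/3], [3/2, 2, 1]].
Y = K⁻¹P = [[-5/3, -8/3, -5/3], [-4/3, -7/3, -4/3], [3/2, 2, 1]] · [[12, -6], [-14, 2], [11, 1]] = [[-1, 3], [2, 2], [1, -4]].

Y = [[-1, 3], [2, 2], [1, -4]]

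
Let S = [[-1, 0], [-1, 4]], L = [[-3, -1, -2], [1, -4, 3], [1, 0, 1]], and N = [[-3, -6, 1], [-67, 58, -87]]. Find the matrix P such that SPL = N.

Isolating P: multiply by S⁻¹ from the left and L⁻¹ from the right, so P = S⁻¹NL⁻¹.
S has determinant -4; S⁻¹ = [[-1, 0], [-1/4, 1/4]].
det L = 2; the adjugate gives L⁻¹ = [[-2, 1/2, -11/2], [1, -1/2, 7/2], [2, -1/2, 13/2]].
S⁻¹N = [[3, 6, -1], [-16, 16, -22]].
P = (S⁻¹N)L⁻¹ = [[-2, -1, -2], [4, -5, 1]].

P = [[-2, -1, -2], [4, -5, 1]]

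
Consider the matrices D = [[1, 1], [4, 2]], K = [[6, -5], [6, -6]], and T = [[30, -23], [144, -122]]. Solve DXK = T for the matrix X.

Left-multiply by D⁻¹ and right-multiply by K⁻¹: X = D⁻¹TK⁻¹.
det D = -2; the adjugate gives D⁻¹ = [[-1, 1/2], [2, -1/2]].
det K = -6; the adjugate gives K⁻¹ = [[1, -5/6], [1, -1]].
D⁻¹T = [[42, -38], [-12, 15]].
X = (D⁻¹T)K⁻¹ = [[4, 3], [3, -5]].

X = [[4, 3], [3, -5]]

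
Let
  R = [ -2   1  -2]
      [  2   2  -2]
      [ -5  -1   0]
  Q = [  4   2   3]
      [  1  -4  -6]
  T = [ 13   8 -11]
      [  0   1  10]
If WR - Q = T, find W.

WR = T + Q = [[17, 10, -8], [1, -3, 4]].
R is on the right of W, so right-multiply by R⁻¹: W = (T + Q)R⁻¹.
det R = -2, so R⁻¹ = [[1, -1, -1], [-5, 5, 4], [-4, 7/2, 3]].
W = (T + Q)R⁻¹ = [[-1, 5, -1], [0, -2, -1]].

W = [[-1, 5, -1], [0, -2, -1]]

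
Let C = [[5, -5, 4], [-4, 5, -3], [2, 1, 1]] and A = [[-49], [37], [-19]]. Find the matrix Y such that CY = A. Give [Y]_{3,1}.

C is on the left of Y, so left-multiply by C⁻¹: Y = C⁻¹A.
C has determinant -6; C⁻¹ = [[-4/3, -3/2, 5/6], [1/3, 1/2, 1/6], [7/3, 5/2, -5/6]].
Y = C⁻¹A = [[-4/3, -3/2, 5/6], [1/3, 1/2, 1/6], [7/3, 5/2, -5/6]] · [[-49], [37], [-19]] = [[-6], [-1], [-6]].

-6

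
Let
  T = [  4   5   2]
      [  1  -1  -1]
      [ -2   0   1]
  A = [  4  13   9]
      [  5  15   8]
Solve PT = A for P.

T is on the right of P, so right-multiply by T⁻¹: P = AT⁻¹.
det T = -3; the adjugate gives T⁻¹ = [[1/3, 5/3, 1], [-1/3, -8/3, -2], [2/3, 10/3, 3]].
P = AT⁻¹ = [[4, 13, 9], [5, 15, 8]] · [[1/3, 5/3, 1], [-1/3, -8/3, -2], [2/3, 10/3, 3]] = [[3, 2, 5], [2, -5, -1]].

P = [[3, 2, 5], [2, -5, -1]]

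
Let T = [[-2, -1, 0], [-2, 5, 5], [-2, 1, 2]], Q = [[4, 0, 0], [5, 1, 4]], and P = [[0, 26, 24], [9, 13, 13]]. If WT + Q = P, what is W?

WT = P − Q = [[-4, 26, 24], [4, 12, 9]].
Since T sits to the right of W, W = (P − Q)T⁻¹.
det T = -4; the adjugate gives T⁻¹ = [[-5/4, -1/2, 5/4], [3/2, 1, -5/2], [-2, -1, 3]].
W = (P − Q)T⁻¹ = [[-4, 4, 2], [-5, 1, 2]].

W = [[-4, 4, 2], [-5, 1, 2]]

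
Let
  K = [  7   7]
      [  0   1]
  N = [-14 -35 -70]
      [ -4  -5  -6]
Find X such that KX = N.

Since K multiplies X on the left, X = K⁻¹N.
det K = 7, so K⁻¹ = [[1/7, -1], [0, 1]].
X = K⁻¹N = [[1/7, -1], [0, 1]] · [[-14, -35, -70], [-4, -5, -6]] = [[2, 0, -4], [-4, -5, -6]].

X = [[2, 0, -4], [-4, -5, -6]]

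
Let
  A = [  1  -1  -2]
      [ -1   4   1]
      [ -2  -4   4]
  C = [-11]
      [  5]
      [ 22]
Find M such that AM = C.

M = [[1], [0], [6]]

Since A multiplies M on the left, M = A⁻¹C.
A has determinant -6; A⁻¹ = [[-10/3, -2, -7/6], [-1/3, 0, -1/6], [-2, -1, -1/2]].
M = A⁻¹C = [[-10/3, -2, -7/6], [-1/3, 0, -1/6], [-2, -1, -1/2]] · [[-11], [5], [22]] = [[1], [0], [6]].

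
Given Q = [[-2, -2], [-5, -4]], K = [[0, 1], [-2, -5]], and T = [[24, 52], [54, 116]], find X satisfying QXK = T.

X = [[3, 3], [1, 3]]

Left-multiply by Q⁻¹ and right-multiply by K⁻¹: X = Q⁻¹TK⁻¹.
det Q = -2; the adjugate gives Q⁻¹ = [[2, -1], [-5/2, 1]].
det K = 2; the adjugate gives K⁻¹ = [[-5/2, -1/2], [1, 0]].
Q⁻¹T = [[-6, -12], [-6, -14]].
X = (Q⁻¹T)K⁻¹ = [[3, 3], [1, 3]].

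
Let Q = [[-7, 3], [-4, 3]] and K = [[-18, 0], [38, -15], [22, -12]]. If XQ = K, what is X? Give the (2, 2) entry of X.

Since Q sits to the right of X, X = KQ⁻¹.
det Q = -9; the adjugate gives Q⁻¹ = [[-1/3, 1/3], [-4/9, 7/9]].
X = KQ⁻¹ = [[-18, 0], [38, -15], [22, -12]] · [[-1/3, 1/3], [-4/9, 7/9]] = [[6, -6], [-6, 1], [-2, -2]].

1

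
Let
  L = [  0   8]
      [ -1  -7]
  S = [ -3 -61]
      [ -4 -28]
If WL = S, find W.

L is on the right of W, so right-multiply by L⁻¹: W = SL⁻¹.
det L = 8, so L⁻¹ = [[-7/8, -1], [1/8, 0]].
W = SL⁻¹ = [[-3, -61], [-4, -28]] · [[-7/8, -1], [1/8, 0]] = [[-5, 3], [0, 4]].

W = [[-5, 3], [0, 4]]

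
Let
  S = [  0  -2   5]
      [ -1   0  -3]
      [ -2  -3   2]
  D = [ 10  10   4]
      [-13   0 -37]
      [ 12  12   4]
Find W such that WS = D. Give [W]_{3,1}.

Right-multiplying both sides by S⁻¹ gives W = DS⁻¹.
det S = -1, so S⁻¹ = [[9, 11, -6], [-8, -10, 5], [-3, -4, 2]].
W = DS⁻¹ = [[10, 10, 4], [-13, 0, -37], [12, 12, 4]] · [[9, 11, -6], [-8, -10, 5], [-3, -4, 2]] = [[-2, -6, -2], [-6, 5, 4], [0, -4, -4]].

0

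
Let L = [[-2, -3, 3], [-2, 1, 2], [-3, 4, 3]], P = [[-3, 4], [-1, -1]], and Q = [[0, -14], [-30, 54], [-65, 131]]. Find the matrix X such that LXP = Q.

Left-multiply by L⁻¹ and right-multiply by P⁻¹: X = L⁻¹QP⁻¹.
det L = -5; the adjugate gives L⁻¹ = [[1, -21/5, 9/5], [0, -3/5, 2/5], [1, -17/5, 8/5]].
det P = 7, so P⁻¹ = [[-1/7, -4/7], [1/7, -3/7]].
L⁻¹Q = [[9, -5], [-8, 20], [-2, 12]].
X = (L⁻¹Q)P⁻¹ = [[-2, -3], [4, -4], [2, -4]].

X = [[-2, -3], [4, -4], [2, -4]]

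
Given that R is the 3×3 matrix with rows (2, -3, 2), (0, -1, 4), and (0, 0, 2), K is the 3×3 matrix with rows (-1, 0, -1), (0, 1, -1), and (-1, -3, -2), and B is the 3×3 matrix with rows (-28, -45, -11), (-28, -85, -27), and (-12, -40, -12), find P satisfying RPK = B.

P = R⁻¹BK⁻¹ (apply R⁻¹ on the left and K⁻¹ on the right).
det R = -4, so R⁻¹ = [[1/2, -3/2, 5/2], [0, -1, 2], [0, 0, 1/2]].
det K = 4; the adjugate gives K⁻¹ = [[-5/4, 3/4, 1/4], [1/4, 1/4, -1/4], [1/4, -3/4, -1/4]].
R⁻¹B = [[-2, 5, 5], [4, 5, 3], [-6, -20, -6]].
P = (R⁻¹B)K⁻¹ = [[5, -4, -3], [-3, 2, -1], [1, -5, 5]].

P = [[5, -4, -3], [-3, 2, -1], [1, -5, 5]]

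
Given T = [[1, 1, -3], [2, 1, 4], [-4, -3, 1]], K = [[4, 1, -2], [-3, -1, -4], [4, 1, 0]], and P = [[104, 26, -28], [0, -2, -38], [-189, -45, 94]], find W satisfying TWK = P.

Isolating W: multiply by T⁻¹ from the left and K⁻¹ from the right, so W = T⁻¹PK⁻¹.
det T = 1; the adjugate gives T⁻¹ = [[13, 8, 7], [-18, -11, -10], [-2, -1, -1]].
K has determinant -2; K⁻¹ = [[-2, 1, 3], [8, -4, -11], [-1/2, 0, 1/2]].
T⁻¹P = [[29, 7, -10], [18, 4, -18], [-19, -5, 0]].
W = (T⁻¹P)K⁻¹ = [[3, 1, 5], [5, 2, 1], [-2, 1, -2]].

W = [[3, 1, 5], [5, 2, 1], [-2, 1, -2]]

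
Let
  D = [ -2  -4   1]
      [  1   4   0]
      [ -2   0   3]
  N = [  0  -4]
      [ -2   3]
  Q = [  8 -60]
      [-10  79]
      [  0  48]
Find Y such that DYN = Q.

Y = [[0, -3], [-4, 2], [-4, -2]]

Left-multiply by D⁻¹ and right-multiply by N⁻¹: Y = D⁻¹QN⁻¹.
det D = -4; the adjugate gives D⁻¹ = [[-3, -3, 1], [3/4, 1, -1/4], [-2, -2, 1]].
N has determinant -8; N⁻¹ = [[-3/8, -1/2], [-1/4, 0]].
D⁻¹Q = [[6, -9], [-4, 22], [4, 10]].
Y = (D⁻¹Q)N⁻¹ = [[0, -3], [-4, 2], [-4, -2]].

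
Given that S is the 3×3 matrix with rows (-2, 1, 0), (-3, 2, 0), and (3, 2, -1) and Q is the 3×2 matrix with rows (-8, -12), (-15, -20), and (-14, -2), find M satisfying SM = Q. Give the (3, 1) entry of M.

S is on the left of M, so left-multiply by S⁻¹: M = S⁻¹Q.
S has determinant 1; S⁻¹ = [[-2, 1, 0], [-3, 2, 0], [-12, 7, -1]].
M = S⁻¹Q = [[-2, 1, 0], [-3, 2, 0], [-12, 7, -1]] · [[-8, -12], [-15, -20], [-14, -2]] = [[1, 4], [-6, -4], [5, 6]].

5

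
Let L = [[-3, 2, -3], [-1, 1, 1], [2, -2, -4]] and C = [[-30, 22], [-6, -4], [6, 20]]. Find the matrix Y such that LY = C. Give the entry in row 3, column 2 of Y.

Since L multiplies Y on the left, Y = L⁻¹C.
det L = 2, so L⁻¹ = [[-1, 7, 5/2], [-1, 9, 3], [0, -1, -1/2]].
Y = L⁻¹C = [[-1, 7, 5/2], [-1, 9, 3], [0, -1, -1/2]] · [[-30, 22], [-6, -4], [6, 20]] = [[3, 0], [-6, 2], [3, -6]].

-6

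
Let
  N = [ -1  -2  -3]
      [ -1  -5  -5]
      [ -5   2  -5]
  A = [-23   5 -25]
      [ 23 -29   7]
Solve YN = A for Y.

Y = [[-5, 3, 5], [6, 1, -6]]

Right-multiplying both sides by N⁻¹ gives Y = AN⁻¹.
det N = 6; the adjugate gives N⁻¹ = [[35/6, -8/3, -5/6], [10/3, -5/3, -1/3], [-9/2, 2, 1/2]].
Y = AN⁻¹ = [[-23, 5, -25], [23, -29, 7]] · [[35/6, -8/3, -5/6], [10/3, -5/3, -1/3], [-9/2, 2, 1/2]] = [[-5, 3, 5], [6, 1, -6]].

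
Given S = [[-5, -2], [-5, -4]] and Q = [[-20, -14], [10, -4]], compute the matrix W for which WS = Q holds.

Since S sits to the right of W, W = QS⁻¹.
det S = 10; the adjugate gives S⁻¹ = [[-2/5, 1/5], [1/2, -1/2]].
W = QS⁻¹ = [[-20, -14], [10, -4]] · [[-2/5, 1/5], [1/2, -1/2]] = [[1, 3], [-6, 4]].

W = [[1, 3], [-6, 4]]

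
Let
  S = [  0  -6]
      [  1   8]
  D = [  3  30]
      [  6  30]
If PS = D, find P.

Right-multiplying both sides by S⁻¹ gives P = DS⁻¹.
det S = 6, so S⁻¹ = [[4/3, 1], [-1/6, 0]].
P = DS⁻¹ = [[3, 30], [6, 30]] · [[4/3, 1], [-1/6, 0]] = [[-1, 3], [3, 6]].

P = [[-1, 3], [3, 6]]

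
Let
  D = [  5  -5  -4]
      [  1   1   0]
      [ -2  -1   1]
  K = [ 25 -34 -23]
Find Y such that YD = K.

D is on the right of Y, so right-multiply by D⁻¹: Y = KD⁻¹.
det D = 6, so D⁻¹ = [[1/6, 3/2, 2/3], [-1/6, -1/2, -2/3], [1/6, 5/2, 5/3]].
Y = KD⁻¹ = [[25, -34, -23]] · [[1/6, 3/2, 2/3], [-1/6, -1/2, -2/3], [1/6, 5/2, 5/3]] = [[6, -3, 1]].

Y = [[6, -3, 1]]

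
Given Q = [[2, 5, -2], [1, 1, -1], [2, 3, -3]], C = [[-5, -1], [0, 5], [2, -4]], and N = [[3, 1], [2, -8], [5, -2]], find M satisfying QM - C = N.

M = [[-1, -3], [-2, 2], [-5, 2]]

QM = N + C = [[-2, 0], [2, -3], [7, -6]].
Left-multiplying both sides by Q⁻¹ gives M = Q⁻¹(N + C).
det Q = 3, so Q⁻¹ = [[0, 3, -1], [1/3, -2/3, 0], [1/3, 4/3, -1]].
M = Q⁻¹(N + C) = [[-1, -3], [-2, 2], [-5, 2]].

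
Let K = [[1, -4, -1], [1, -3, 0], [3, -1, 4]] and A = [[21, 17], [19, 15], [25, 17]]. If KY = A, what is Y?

K is on the left of Y, so left-multiply by K⁻¹: Y = K⁻¹A.
det K = -4, so K⁻¹ = [[3, -17/4, 3/4], [1, -7/4, 1/4], [-2, 11/4, -1/4]].
Y = K⁻¹A = [[3, -17/4, 3/4], [1, -7/4, 1/4], [-2, 11/4, -1/4]] · [[21, 17], [19, 15], [25, 17]] = [[1, 0], [-6, -5], [4, 3]].

Y = [[1, 0], [-6, -5], [4, 3]]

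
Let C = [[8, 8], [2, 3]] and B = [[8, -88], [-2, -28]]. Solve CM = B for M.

Left-multiplying both sides by C⁻¹ gives M = C⁻¹B.
C has determinant 8; C⁻¹ = [[3/8, -1], [-1/4, 1]].
M = C⁻¹B = [[3/8, -1], [-1/4, 1]] · [[8, -88], [-2, -28]] = [[5, -5], [-4, -6]].

M = [[5, -5], [-4, -6]]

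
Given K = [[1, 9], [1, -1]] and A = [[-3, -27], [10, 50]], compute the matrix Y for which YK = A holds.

Y = [[-3, 0], [6, 4]]

Since K sits to the right of Y, Y = AK⁻¹.
K has determinant -10; K⁻¹ = [[1/10, 9/10], [1/10, -1/10]].
Y = AK⁻¹ = [[-3, -27], [10, 50]] · [[1/10, 9/10], [1/10, -1/10]] = [[-3, 0], [6, 4]].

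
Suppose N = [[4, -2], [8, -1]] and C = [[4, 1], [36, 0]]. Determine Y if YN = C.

Y = [[-1, 1], [-3, 6]]

Right-multiplying both sides by N⁻¹ gives Y = CN⁻¹.
det N = 12; the adjugate gives N⁻¹ = [[-1/12, 1/6], [-2/3, 1/3]].
Y = CN⁻¹ = [[4, 1], [36, 0]] · [[-1/12, 1/6], [-2/3, 1/3]] = [[-1, 1], [-3, 6]].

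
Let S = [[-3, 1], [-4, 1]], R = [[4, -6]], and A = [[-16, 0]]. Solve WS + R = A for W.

W = [[4, 2]]

WS = A − R = [[-20, 6]].
Right-multiplying both sides by S⁻¹ gives W = (A − R)S⁻¹.
det S = 1; the adjugate gives S⁻¹ = [[1, -1], [4, -3]].
W = (A − R)S⁻¹ = [[4, 2]].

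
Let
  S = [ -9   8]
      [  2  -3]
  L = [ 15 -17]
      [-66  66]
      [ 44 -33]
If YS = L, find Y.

Y = [[-1, 3], [6, -6], [-6, -5]]

S is on the right of Y, so right-multiply by S⁻¹: Y = LS⁻¹.
det S = 11, so S⁻¹ = [[-3/11, -8/11], [-2/11, -9/11]].
Y = LS⁻¹ = [[15, -17], [-66, 66], [44, -33]] · [[-3/11, -8/11], [-2/11, -9/11]] = [[-1, 3], [6, -6], [-6, -5]].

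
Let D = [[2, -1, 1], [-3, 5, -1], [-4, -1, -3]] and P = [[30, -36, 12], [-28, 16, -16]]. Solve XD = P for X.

X = [[6, -6, 0], [0, 4, 4]]

D is on the right of X, so right-multiply by D⁻¹: X = PD⁻¹.
det D = -4; the adjugate gives D⁻¹ = [[4, 1, 1], [5/4, 1/2, 1/4], [-23/4, -3/2, -7/4]].
X = PD⁻¹ = [[30, -36, 12], [-28, 16, -16]] · [[4, 1, 1], [5/4, 1/2, 1/4], [-23/4, -3/2, -7/4]] = [[6, -6, 0], [0, 4, 4]].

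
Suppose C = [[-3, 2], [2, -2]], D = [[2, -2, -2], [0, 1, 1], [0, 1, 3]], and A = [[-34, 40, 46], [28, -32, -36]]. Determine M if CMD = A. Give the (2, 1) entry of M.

Left-multiply by C⁻¹ and right-multiply by D⁻¹: M = C⁻¹AD⁻¹.
det C = 2, so C⁻¹ = [[-1, -1], [-1, -3/2]].
det D = 4, so D⁻¹ = [[1/2, 1, 0], [0, 3/2, -1/2], [0, -1/2, 1/2]].
C⁻¹A = [[6, -8, -10], [-8, 8, 8]].
M = (C⁻¹A)D⁻¹ = [[3, -1, -1], [-4, 0, 0]].

-4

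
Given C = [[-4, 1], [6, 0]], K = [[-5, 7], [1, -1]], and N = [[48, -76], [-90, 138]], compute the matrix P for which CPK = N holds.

P = C⁻¹NK⁻¹ (apply C⁻¹ on the left and K⁻¹ on the right).
C has determinant -6; C⁻¹ = [[0, 1/6], [1, 2/3]].
det K = -2, so K⁻¹ = [[1/2, 7/2], [1/2, 5/2]].
C⁻¹N = [[-15, 23], [-12, 16]].
P = (C⁻¹N)K⁻¹ = [[4, 5], [2, -2]].

P = [[4, 5], [2, -2]]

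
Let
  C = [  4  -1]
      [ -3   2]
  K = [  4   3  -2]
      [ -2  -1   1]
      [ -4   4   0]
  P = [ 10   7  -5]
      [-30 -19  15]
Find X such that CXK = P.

Isolating X: multiply by C⁻¹ from the left and K⁻¹ from the right, so X = C⁻¹PK⁻¹.
det C = 5, so C⁻¹ = [[2/5, 1/5], [3/5, 4/5]].
K has determinant -4; K⁻¹ = [[1, 2, -1/4], [1, 2, 0], [3, 7, -1/2]].
C⁻¹P = [[-2, -1, 1], [-18, -11, 9]].
X = (C⁻¹P)K⁻¹ = [[0, 1, 0], [-2, 5, 0]].

X = [[0, 1, 0], [-2, 5, 0]]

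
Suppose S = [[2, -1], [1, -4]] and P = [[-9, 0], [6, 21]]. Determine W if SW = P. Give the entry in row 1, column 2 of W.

-3

S is on the left of W, so left-multiply by S⁻¹: W = S⁻¹P.
S has determinant -7; S⁻¹ = [[4/7, -1/7], [1/7, -2/7]].
W = S⁻¹P = [[4/7, -1/7], [1/7, -2/7]] · [[-9, 0], [6, 21]] = [[-6, -3], [-3, -6]].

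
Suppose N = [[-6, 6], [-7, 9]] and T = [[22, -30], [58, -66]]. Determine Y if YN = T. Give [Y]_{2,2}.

Since N sits to the right of Y, Y = TN⁻¹.
det N = -12, so N⁻¹ = [[-3/4, 1/2], [-7/12, 1/2]].
Y = TN⁻¹ = [[22, -30], [58, -66]] · [[-3/4, 1/2], [-7/12, 1/2]] = [[1, -4], [-5, -4]].

-4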